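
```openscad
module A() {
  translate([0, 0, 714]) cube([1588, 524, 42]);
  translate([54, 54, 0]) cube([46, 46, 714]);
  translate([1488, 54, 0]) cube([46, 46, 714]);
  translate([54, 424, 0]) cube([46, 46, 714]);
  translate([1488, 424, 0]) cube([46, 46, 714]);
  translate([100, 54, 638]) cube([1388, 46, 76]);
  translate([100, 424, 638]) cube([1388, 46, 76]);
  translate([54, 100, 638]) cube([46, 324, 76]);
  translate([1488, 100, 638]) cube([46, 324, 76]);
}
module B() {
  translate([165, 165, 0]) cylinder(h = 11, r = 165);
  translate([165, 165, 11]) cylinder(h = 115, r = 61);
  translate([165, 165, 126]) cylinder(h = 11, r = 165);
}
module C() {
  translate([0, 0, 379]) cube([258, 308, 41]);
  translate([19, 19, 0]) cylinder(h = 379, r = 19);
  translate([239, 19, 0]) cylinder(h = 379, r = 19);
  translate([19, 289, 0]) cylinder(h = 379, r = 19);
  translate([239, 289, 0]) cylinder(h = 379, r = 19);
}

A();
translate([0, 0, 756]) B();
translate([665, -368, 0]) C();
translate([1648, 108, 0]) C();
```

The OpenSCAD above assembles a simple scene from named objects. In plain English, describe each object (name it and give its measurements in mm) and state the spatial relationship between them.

A is a table: top 1588 mm (x) × 524 mm (y), 42 mm thick, upper face at z = 756 mm, on four 46×46 mm square legs, each inset 54 mm from the nearest pair of top edges, running from z = 0 to the bottom of the top. Four apron rails, 46 mm thick and 76 mm tall, run between adjacent legs with their top edges flush with the underside of the top and their outer faces flush with the legs' outer faces.

B is a spool: two coaxial disc flanges of radius 165 mm and thickness 11 mm, joined by a core cylinder of radius 61 mm and height 115 mm. The lower flange rests on z = 0 and the three cylinders share a vertical axis.

C is a four-legged stool. The seat is 258×308 mm, 41 mm thick, top at z = 420 mm. It stands on four round legs, each 38 mm in diameter, from z = 0 to the seat underside, each leg's axis is inset half a diameter from the nearest pair of seat edges (so the leg's bounding box is flush with the corner).

The spool is on top of the table. Two stools sit around the table at the −y, +x sides.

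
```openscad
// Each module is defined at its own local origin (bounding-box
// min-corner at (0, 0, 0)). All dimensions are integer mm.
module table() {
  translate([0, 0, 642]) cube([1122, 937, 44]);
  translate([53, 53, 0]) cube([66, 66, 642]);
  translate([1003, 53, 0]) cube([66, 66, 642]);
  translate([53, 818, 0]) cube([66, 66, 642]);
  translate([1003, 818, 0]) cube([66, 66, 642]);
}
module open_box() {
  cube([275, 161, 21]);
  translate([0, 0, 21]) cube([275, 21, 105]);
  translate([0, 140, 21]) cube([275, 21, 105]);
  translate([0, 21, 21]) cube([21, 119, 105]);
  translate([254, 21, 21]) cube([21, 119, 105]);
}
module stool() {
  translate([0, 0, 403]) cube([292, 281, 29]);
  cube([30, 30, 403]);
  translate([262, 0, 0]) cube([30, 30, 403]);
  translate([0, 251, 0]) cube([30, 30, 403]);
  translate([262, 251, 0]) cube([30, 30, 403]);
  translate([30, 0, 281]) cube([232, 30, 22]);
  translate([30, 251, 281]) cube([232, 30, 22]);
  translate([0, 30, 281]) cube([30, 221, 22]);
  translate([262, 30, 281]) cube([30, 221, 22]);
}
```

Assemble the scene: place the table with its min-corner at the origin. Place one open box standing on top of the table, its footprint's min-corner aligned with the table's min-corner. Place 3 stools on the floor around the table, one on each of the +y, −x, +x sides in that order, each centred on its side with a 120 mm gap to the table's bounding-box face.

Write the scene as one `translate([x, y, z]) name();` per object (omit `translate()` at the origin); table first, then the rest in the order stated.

table();
translate([0, 0, 686]) open_box();
translate([415, 1057, 0]) stool();
translate([-412, 328, 0]) stool();
translate([1242, 328, 0]) stool();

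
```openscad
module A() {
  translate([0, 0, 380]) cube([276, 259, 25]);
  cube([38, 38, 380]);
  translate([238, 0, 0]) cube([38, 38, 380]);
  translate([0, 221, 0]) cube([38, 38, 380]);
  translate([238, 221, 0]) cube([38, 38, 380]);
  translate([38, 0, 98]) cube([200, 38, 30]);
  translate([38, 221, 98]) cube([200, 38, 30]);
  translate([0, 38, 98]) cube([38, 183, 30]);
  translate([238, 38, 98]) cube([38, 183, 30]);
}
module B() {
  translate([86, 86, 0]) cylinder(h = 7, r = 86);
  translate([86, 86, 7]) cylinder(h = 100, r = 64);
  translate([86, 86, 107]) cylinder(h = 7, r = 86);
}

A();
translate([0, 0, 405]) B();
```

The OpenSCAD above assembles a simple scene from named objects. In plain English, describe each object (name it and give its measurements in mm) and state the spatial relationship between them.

A is a four-legged stool. The seat is 276×259 mm, 25 mm thick, top at z = 405 mm. It stands on four square legs, each 38×38 mm in cross-section, from z = 0 to the seat underside, each flush with a corner of the seat. Four stretchers, 38 mm wide and 30 mm tall, connect adjacent legs with their undersides at z = 98 mm, each running between the inner faces of the legs it joins and aligned with the legs' outer faces on the other axis.

B is a spool: two coaxial disc flanges of radius 86 mm and thickness 7 mm, joined by a core cylinder of radius 64 mm and height 100 mm. The lower flange rests on z = 0 and the three cylinders share a vertical axis.

The spool is on top of the stool.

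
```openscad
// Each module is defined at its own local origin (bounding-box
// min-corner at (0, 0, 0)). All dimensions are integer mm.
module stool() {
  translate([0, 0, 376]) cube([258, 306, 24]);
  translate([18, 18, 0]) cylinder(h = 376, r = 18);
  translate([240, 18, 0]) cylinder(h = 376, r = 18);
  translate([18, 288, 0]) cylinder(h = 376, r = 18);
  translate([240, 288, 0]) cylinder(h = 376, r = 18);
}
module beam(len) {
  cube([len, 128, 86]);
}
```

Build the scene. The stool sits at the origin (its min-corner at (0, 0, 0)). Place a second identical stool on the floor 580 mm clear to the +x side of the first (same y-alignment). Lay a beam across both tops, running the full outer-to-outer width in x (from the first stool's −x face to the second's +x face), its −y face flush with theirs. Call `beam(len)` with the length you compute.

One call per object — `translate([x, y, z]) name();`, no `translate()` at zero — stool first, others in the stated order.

stool();
translate([838, 0, 0]) stool();
translate([0, 0, 400]) beam(1096);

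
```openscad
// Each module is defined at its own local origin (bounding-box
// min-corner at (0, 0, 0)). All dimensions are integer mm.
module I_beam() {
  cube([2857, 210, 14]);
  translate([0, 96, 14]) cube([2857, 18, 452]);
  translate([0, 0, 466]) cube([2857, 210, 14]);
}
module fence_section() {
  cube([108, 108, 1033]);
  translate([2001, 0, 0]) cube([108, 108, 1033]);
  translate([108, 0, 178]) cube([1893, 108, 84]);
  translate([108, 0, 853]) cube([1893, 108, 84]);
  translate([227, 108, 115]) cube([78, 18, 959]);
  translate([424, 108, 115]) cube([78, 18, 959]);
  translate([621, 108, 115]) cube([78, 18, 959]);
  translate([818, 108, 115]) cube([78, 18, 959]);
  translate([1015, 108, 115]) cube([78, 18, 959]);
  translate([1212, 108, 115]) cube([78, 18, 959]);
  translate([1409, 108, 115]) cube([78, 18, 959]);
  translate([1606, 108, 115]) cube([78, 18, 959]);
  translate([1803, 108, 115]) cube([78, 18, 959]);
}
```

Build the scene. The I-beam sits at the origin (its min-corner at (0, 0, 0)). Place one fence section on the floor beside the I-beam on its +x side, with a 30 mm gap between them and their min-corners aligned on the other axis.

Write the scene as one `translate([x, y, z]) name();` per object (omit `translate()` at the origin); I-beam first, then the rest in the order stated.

I_beam();
translate([2887, 0, 0]) fence_section();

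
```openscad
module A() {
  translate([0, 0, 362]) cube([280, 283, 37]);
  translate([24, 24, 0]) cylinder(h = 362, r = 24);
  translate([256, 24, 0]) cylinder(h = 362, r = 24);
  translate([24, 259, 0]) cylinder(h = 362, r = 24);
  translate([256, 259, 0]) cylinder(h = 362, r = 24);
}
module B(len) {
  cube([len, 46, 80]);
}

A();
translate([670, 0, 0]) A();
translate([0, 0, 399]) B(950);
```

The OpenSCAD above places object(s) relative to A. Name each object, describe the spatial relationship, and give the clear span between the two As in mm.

Second stool starts at x = 670; first ends at x = 280; clear span = 670 − 280 = 390 mm.

A is a stool. B is a beam. A beam spans the tops of two stools. The clear span between the two stools is 390 mm.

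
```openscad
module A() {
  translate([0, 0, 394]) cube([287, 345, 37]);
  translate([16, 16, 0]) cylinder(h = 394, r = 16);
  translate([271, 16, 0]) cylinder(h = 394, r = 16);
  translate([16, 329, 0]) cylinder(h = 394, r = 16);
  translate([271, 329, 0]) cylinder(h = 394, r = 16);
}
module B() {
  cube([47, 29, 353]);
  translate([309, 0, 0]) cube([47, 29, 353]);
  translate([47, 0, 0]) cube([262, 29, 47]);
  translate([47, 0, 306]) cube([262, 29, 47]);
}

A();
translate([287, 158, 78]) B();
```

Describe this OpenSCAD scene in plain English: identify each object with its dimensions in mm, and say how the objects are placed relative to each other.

A is a simple wooden stool: a rectangular seat 287 mm (x) by 345 mm (y), 37 mm thick, top face at z = 431 mm, on four round legs, each 32 mm in diameter. The legs rest on z = 0, each leg's axis is inset half a diameter from the nearest pair of seat edges (so the leg's bounding box is flush with the corner).

B is a picture frame with a 262×259 mm rectangular opening (x by z) and a uniform 47 mm border on every side. Frame depth is 29 mm along y. It is built from two vertical stiles running the full outside height and two horizontal rails spanning the gap between the stiles.

The picture frame is beside the stool with their tops flush at z = 431.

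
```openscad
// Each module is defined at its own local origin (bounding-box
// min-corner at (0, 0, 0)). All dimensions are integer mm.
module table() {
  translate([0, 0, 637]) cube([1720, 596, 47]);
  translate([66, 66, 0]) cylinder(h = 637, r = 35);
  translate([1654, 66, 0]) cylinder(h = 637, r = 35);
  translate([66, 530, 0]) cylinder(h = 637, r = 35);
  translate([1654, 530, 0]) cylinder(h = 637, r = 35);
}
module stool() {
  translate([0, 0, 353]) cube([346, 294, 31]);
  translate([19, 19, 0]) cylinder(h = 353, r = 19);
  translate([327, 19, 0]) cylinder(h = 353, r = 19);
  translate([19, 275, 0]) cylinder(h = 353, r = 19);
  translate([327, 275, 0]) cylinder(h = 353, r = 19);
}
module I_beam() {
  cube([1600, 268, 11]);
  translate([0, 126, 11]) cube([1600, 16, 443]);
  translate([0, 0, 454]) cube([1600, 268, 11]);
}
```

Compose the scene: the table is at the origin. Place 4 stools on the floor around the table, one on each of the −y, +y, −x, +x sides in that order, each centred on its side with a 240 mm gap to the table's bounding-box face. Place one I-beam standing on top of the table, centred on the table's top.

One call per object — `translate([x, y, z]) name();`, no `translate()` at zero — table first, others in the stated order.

table();
translate([687, -534, 0]) stool();
translate([687, 836, 0]) stool();
translate([-586, 151, 0]) stool();
translate([1960, 151, 0]) stool();
translate([60, 164, 684]) I_beam();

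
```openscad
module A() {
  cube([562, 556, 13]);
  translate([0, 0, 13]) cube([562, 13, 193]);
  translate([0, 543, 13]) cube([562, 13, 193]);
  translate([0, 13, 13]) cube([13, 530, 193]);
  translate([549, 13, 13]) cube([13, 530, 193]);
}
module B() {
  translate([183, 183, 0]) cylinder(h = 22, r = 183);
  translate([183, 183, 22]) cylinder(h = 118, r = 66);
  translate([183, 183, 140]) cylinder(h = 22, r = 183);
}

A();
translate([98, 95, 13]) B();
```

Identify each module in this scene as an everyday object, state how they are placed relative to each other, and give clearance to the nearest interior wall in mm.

A is an open box. B is a spool. The spool sits inside the open box, centred. The clearance to the nearest interior wall is 82 mm.

Clearances: x = 85, y = 82; minimum 82 mm.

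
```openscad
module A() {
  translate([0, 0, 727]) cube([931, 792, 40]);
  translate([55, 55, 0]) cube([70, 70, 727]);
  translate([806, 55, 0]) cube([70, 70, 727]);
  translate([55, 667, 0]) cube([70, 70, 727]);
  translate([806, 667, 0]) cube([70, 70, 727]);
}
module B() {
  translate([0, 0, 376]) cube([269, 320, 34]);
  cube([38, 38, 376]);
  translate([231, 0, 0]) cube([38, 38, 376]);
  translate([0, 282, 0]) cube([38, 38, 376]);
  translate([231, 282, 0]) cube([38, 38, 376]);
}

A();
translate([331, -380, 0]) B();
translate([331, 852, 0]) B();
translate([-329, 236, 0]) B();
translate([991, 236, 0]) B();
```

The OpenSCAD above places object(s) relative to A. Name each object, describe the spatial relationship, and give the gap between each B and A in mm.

Each stool's nearest face is 60 mm from the table's bounding box.

A is a table. B is a stool. Four stools sit around the table at the −y, +y, −x, +x sides. The gap between each stool and the table is 60 mm.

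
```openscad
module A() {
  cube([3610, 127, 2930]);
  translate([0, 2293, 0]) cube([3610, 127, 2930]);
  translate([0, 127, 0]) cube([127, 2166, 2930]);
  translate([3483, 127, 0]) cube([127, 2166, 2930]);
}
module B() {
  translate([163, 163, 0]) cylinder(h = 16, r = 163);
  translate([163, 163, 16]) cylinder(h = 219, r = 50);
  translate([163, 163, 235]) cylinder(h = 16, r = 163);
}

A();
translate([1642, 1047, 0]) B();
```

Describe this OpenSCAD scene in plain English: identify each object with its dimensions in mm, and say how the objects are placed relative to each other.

A is the wall frame of a small rectangular building: four walls, each 2930 mm tall and 127 mm thick, enclosing a footprint 3610 mm (x) by 2420 mm (y) outside-to-outside, with no floor or roof. The front and back walls (the −y and +y sides) span the full width; the two side walls fit between them.

B is a spool: two coaxial disc flanges of radius 163 mm and thickness 16 mm, joined by a core cylinder of radius 50 mm and height 219 mm. The lower flange rests on z = 0 and the three cylinders share a vertical axis.

The spool sits inside the house frame, centred.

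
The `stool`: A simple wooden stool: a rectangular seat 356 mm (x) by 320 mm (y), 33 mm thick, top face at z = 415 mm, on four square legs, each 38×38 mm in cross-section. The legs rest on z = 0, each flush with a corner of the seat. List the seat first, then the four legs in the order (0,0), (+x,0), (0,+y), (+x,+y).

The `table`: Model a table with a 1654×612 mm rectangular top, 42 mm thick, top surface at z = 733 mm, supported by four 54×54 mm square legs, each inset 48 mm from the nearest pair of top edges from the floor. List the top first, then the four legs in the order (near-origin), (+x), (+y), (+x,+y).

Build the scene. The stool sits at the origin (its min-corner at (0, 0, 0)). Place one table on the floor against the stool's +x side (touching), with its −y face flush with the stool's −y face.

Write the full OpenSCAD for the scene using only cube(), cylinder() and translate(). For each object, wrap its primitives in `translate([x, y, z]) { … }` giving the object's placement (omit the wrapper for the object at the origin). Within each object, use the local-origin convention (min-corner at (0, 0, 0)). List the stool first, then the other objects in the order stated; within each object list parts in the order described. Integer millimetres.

translate([0, 0, 382]) cube([356, 320, 33]);
cube([38, 38, 382]);
translate([318, 0, 0]) cube([38, 38, 382]);
translate([0, 282, 0]) cube([38, 38, 382]);
translate([318, 282, 0]) cube([38, 38, 382]);
translate([356, 0, 0]) {
  translate([0, 0, 691]) cube([1654, 612, 42]);
  translate([48, 48, 0]) cube([54, 54, 691]);
  translate([1552, 48, 0]) cube([54, 54, 691]);
  translate([48, 510, 0]) cube([54, 54, 691]);
  translate([1552, 510, 0]) cube([54, 54, 691]);
}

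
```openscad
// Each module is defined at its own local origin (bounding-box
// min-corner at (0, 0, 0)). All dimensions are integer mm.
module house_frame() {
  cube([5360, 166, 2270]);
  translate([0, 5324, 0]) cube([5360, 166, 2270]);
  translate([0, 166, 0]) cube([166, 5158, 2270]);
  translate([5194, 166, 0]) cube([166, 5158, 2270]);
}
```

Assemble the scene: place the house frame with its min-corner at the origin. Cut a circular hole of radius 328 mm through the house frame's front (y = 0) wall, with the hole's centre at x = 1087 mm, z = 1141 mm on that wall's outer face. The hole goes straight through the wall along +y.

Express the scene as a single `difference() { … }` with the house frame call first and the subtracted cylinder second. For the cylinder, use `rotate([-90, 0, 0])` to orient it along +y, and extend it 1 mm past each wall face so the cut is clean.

difference() {
  house_frame();
  translate([1087, -1, 1141]) rotate([-90, 0, 0]) cylinder(h = 168, r = 328);
}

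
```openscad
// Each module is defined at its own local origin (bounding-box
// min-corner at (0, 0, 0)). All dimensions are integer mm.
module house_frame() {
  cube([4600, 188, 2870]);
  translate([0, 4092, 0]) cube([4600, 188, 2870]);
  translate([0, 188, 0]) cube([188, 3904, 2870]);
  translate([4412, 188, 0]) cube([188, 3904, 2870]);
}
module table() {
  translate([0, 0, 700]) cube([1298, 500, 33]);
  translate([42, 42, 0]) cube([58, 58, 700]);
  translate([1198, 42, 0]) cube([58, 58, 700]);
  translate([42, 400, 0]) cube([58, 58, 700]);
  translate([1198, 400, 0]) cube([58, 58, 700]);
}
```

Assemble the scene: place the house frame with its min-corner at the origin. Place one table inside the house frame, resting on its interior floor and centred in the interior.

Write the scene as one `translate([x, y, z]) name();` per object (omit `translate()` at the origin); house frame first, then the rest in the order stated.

house_frame();
translate([1651, 1890, 0]) table();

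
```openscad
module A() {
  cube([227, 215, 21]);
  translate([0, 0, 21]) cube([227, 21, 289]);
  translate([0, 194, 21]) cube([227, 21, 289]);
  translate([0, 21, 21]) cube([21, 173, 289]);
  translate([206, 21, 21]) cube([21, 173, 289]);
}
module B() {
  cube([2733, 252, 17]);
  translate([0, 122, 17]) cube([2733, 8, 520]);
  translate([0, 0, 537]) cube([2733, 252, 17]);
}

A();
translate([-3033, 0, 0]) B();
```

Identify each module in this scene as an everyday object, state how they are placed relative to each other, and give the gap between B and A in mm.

A is an open box. B is an I-beam. The I-beam is on the floor beside the open box on its −x side. The gap between the I-beam and the open box is 300 mm.

The I-beam's nearest face is 300 mm from the open box's −x face.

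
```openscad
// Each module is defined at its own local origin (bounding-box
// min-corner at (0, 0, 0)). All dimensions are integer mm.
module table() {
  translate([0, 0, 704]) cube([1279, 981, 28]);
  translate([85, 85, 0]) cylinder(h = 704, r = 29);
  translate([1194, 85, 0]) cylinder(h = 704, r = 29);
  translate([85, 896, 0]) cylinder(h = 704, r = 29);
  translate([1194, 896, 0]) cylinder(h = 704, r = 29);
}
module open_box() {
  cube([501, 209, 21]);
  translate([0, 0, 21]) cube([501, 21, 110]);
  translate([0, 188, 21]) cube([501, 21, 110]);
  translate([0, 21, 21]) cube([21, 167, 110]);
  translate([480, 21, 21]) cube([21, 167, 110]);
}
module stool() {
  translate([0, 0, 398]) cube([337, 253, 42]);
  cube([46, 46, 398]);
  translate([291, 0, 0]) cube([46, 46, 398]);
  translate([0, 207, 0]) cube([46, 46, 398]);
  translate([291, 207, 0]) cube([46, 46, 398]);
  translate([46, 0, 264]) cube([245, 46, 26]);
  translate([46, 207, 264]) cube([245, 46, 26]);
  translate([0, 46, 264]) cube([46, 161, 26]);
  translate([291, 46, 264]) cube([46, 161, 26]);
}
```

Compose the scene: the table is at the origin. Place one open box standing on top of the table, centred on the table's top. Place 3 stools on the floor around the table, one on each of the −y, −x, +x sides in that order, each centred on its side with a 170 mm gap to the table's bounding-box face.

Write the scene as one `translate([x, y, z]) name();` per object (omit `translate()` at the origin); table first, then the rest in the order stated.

table();
translate([389, 386, 732]) open_box();
translate([471, -423, 0]) stool();
translate([-507, 364, 0]) stool();
translate([1449, 364, 0]) stool();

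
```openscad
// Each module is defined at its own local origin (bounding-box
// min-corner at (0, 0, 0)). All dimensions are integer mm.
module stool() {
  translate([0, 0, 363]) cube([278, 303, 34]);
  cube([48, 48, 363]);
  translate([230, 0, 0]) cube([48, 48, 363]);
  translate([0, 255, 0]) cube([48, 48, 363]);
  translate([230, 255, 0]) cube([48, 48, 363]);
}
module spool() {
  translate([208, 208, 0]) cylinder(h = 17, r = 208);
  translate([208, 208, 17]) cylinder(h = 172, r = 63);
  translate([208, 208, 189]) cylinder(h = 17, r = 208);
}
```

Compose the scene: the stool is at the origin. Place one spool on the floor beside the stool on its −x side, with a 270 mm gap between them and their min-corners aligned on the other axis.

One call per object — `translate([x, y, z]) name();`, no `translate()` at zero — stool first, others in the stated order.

stool();
translate([-686, 0, 0]) spool();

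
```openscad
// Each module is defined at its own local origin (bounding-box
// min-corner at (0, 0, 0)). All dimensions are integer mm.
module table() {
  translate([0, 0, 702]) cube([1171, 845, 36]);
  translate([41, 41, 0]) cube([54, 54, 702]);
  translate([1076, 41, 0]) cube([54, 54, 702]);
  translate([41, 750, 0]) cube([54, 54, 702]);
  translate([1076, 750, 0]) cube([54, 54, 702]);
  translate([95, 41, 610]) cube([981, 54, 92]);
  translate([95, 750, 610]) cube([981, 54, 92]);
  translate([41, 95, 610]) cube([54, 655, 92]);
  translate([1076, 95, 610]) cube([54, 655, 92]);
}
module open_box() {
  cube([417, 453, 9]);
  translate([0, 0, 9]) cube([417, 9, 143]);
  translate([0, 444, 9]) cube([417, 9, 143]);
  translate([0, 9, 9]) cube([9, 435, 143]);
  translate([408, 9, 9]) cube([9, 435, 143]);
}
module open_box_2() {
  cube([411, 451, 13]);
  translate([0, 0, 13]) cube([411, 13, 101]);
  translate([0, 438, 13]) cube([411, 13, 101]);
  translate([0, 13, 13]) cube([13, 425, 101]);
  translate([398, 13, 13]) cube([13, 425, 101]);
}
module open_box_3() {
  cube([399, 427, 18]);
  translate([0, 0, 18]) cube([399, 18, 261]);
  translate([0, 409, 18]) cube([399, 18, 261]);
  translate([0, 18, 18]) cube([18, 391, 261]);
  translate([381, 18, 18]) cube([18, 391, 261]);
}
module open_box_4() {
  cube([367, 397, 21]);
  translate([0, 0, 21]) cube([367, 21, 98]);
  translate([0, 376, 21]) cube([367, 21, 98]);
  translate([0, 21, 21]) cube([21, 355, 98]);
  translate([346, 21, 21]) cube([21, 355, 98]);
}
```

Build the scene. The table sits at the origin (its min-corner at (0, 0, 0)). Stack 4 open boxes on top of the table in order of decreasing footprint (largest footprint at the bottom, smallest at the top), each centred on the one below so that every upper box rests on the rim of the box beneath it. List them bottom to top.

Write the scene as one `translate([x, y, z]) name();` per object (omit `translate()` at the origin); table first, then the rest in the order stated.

table();
translate([377, 196, 738]) open_box();
translate([380, 197, 890]) open_box_2();
translate([386, 209, 1004]) open_box_3();
translate([402, 224, 1283]) open_box_4();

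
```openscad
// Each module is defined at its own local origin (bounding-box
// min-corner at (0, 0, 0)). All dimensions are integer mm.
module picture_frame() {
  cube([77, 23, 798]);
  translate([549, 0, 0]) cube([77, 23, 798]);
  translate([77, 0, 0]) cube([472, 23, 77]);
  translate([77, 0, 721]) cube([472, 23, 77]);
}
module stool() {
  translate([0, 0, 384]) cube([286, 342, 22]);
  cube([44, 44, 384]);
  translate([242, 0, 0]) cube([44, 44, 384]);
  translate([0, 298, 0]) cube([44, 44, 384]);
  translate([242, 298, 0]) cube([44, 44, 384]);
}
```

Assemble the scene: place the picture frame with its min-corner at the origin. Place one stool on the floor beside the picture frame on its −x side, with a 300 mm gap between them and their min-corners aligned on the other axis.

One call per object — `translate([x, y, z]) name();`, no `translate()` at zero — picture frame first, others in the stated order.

picture_frame();
translate([-586, 0, 0]) stool();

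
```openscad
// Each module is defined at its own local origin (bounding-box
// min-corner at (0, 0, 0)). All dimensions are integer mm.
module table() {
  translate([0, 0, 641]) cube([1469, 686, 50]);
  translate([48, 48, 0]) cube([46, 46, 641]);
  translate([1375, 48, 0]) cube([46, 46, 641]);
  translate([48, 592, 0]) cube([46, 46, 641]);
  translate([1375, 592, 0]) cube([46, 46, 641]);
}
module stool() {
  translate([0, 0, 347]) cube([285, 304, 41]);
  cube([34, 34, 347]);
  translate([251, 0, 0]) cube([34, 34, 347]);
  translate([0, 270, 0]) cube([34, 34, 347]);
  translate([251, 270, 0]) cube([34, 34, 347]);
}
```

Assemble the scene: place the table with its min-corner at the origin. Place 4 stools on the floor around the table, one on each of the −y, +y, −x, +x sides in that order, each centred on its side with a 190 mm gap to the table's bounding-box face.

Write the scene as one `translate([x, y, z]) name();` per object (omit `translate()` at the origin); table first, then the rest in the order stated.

table();
translate([592, -494, 0]) stool();
translate([592, 876, 0]) stool();
translate([-475, 191, 0]) stool();
translate([1659, 191, 0]) stool();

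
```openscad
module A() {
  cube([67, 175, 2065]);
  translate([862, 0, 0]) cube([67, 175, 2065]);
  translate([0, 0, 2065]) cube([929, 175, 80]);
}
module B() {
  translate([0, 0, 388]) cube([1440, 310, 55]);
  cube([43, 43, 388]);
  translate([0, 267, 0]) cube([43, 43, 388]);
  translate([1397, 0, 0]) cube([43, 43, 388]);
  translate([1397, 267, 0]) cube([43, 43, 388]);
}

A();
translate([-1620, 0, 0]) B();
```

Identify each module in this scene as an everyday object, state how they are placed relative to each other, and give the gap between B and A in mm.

A is a door frame. B is a bench. The bench is on the floor beside the door frame on its −x side. The gap between the bench and the door frame is 180 mm.

The bench's nearest face is 180 mm from the door frame's −x face.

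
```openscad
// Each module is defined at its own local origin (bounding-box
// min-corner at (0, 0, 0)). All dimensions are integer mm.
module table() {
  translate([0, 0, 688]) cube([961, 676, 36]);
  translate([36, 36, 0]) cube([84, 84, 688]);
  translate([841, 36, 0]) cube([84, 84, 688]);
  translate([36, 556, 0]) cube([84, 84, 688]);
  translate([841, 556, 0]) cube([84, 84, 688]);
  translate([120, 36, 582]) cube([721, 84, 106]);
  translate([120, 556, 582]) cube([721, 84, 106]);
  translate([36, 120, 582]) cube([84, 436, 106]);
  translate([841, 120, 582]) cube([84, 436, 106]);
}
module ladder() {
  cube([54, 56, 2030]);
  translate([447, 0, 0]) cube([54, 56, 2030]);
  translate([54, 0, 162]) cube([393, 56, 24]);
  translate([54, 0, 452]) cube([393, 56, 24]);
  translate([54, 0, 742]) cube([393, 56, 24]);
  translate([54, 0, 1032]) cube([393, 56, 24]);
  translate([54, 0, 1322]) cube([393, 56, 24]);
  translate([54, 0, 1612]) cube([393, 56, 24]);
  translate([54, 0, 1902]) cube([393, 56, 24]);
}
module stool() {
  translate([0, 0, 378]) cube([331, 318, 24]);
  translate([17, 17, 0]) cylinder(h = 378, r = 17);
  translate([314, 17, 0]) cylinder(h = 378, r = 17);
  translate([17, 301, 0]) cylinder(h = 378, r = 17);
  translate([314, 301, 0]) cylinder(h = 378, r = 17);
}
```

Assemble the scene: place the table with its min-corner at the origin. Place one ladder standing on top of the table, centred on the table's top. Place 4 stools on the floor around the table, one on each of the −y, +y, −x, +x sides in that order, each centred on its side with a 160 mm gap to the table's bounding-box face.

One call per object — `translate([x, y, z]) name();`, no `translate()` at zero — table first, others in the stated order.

table();
translate([230, 310, 724]) ladder();
translate([315, -478, 0]) stool();
translate([315, 836, 0]) stool();
translate([-491, 179, 0]) stool();
translate([1121, 179, 0]) stool();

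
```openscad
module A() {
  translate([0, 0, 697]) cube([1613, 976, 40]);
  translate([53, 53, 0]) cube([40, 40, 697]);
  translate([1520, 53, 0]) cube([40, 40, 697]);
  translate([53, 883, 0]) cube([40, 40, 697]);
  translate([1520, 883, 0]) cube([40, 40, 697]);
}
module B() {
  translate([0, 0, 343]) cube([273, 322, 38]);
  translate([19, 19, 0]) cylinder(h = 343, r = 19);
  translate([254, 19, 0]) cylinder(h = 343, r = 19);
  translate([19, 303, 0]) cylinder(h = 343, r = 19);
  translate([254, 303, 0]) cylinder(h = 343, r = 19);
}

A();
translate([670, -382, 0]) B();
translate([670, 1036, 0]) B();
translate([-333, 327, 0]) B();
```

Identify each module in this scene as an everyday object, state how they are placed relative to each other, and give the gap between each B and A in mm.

Each stool's nearest face is 60 mm from the table's bounding box.

A is a table. B is a stool. Three stools sit around the table at the −y, +y, −x sides. The gap between each stool and the table is 60 mm.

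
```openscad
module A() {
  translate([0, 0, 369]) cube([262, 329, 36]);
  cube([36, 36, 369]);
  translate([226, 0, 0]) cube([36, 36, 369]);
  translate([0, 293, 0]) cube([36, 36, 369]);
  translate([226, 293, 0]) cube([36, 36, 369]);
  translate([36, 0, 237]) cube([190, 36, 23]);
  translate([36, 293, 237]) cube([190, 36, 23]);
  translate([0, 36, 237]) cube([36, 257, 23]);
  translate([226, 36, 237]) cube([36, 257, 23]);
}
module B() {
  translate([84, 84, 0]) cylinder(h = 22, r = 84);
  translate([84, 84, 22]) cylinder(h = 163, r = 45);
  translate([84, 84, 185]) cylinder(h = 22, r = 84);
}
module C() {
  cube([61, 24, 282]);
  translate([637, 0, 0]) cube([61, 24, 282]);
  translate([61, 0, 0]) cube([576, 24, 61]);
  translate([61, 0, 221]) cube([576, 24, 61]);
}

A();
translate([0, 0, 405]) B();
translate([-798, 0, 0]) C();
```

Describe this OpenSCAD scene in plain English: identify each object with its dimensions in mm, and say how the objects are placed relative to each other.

A is a four-legged stool. The seat is a 262×329×36 mm slab whose top surface is at z = 405 mm; four square legs, each 36×36 mm in cross-section, run from the floor (z = 0) to the underside of the seat, each flush with a corner of the seat. Four stretchers, 36 mm wide and 23 mm tall, connect adjacent legs with their undersides at z = 237 mm, each running between the inner faces of the legs it joins and aligned with the legs' outer faces on the other axis.

B is a spool: two coaxial disc flanges of radius 84 mm and thickness 22 mm, joined by a core cylinder of radius 45 mm and height 163 mm. The lower flange rests on z = 0 and the three cylinders share a vertical axis.

C is a picture frame with a 576×160 mm rectangular opening (x by z) and a uniform 61 mm border on every side. Frame depth is 24 mm along y. It is built from two vertical stiles running the full outside height and two horizontal rails spanning the gap between the stiles.

The spool is on top of the stool. The picture frame is on the floor beside the stool on its −x side.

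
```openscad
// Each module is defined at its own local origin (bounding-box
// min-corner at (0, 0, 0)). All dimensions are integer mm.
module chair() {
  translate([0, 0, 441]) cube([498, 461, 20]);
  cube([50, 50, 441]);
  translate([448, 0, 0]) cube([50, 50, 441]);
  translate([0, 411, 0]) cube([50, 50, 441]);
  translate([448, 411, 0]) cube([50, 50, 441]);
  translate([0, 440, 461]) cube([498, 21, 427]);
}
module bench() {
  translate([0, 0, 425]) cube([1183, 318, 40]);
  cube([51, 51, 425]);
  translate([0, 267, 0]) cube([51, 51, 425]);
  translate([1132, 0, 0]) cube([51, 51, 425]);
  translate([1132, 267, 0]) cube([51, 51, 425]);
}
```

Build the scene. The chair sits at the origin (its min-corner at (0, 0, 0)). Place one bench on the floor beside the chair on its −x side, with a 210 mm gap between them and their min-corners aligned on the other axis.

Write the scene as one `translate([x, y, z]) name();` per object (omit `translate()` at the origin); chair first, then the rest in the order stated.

chair();
translate([-1393, 0, 0]) bench();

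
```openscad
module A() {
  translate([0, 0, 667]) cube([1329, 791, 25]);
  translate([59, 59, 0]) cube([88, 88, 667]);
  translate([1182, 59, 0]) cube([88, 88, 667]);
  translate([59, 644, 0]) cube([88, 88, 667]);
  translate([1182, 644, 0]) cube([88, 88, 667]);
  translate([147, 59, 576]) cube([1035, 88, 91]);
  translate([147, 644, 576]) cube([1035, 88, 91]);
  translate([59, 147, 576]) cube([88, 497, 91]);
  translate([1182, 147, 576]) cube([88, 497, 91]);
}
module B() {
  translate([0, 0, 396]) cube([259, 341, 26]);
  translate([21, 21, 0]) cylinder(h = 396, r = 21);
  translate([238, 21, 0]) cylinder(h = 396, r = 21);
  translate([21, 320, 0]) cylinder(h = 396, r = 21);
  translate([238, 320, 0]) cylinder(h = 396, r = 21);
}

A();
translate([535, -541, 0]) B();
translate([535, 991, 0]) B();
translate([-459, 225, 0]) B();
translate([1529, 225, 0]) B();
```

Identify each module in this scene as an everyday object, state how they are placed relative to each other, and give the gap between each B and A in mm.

Each stool's nearest face is 200 mm from the table's bounding box.

A is a table. B is a stool. Four stools sit around the table at the −y, +y, −x, +x sides. The gap between each stool and the table is 200 mm.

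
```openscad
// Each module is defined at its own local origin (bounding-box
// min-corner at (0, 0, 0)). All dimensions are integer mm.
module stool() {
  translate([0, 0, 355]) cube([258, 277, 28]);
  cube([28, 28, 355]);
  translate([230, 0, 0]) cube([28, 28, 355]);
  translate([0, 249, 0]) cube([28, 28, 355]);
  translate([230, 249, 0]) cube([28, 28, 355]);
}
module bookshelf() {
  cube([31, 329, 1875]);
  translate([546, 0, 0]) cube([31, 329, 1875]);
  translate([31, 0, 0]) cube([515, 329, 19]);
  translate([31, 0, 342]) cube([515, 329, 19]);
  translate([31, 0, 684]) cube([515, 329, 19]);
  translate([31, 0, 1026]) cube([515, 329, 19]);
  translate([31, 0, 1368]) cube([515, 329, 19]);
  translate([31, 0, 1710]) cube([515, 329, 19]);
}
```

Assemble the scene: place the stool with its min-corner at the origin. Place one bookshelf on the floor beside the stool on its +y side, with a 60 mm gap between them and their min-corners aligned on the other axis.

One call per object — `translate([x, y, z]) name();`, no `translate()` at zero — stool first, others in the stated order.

stool();
translate([0, 337, 0]) bookshelf();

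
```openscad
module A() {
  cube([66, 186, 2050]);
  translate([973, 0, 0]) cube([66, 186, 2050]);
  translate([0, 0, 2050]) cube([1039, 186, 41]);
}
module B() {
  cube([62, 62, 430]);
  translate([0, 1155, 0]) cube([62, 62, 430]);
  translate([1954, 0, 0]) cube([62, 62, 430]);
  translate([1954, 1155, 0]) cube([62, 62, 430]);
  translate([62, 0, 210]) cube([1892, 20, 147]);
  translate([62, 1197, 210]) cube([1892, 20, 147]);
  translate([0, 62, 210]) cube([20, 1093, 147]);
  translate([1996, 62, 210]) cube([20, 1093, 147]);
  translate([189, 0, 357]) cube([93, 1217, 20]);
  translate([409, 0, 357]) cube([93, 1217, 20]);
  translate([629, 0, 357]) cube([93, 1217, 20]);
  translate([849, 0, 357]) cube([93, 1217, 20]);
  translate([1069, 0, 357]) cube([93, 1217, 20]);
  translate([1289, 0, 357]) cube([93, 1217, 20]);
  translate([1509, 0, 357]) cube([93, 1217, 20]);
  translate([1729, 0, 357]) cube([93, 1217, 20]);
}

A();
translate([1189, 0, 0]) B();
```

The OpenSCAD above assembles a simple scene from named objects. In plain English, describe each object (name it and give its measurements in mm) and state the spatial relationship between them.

A is a rectangular door frame: two vertical jambs of 66×186 mm section, 2050 mm tall, with a clear opening 907 mm wide between their inner faces. A header 41 mm tall and 186 mm deep lies on top of the jambs and spans the full outside width.

B is a bed frame 2016 mm long (x) by 1217 mm wide (y). Four 62×62 mm corner posts, 430 mm tall, at the corners of the footprint. Four rails of 20 mm thickness and 147 mm height run between adjacent posts with their undersides at z = 210 mm, their outer faces flush with the outside of the frame (the two x-running rails run between the posts' inner faces; the two y-running rails run between the posts' inner faces). 8 slats, each 93 mm wide (x) and 20 mm thick, lie across the top of the two x-running rails, running the full 1217 mm width of the frame in y; the slats are evenly spaced along x between the inner faces of the end posts with equal gaps (rounded down to the nearest mm) at the −x end and between each pair — any rounding remainder accumulates at the +x end.

The bed frame is on the floor beside the door frame on its +x side.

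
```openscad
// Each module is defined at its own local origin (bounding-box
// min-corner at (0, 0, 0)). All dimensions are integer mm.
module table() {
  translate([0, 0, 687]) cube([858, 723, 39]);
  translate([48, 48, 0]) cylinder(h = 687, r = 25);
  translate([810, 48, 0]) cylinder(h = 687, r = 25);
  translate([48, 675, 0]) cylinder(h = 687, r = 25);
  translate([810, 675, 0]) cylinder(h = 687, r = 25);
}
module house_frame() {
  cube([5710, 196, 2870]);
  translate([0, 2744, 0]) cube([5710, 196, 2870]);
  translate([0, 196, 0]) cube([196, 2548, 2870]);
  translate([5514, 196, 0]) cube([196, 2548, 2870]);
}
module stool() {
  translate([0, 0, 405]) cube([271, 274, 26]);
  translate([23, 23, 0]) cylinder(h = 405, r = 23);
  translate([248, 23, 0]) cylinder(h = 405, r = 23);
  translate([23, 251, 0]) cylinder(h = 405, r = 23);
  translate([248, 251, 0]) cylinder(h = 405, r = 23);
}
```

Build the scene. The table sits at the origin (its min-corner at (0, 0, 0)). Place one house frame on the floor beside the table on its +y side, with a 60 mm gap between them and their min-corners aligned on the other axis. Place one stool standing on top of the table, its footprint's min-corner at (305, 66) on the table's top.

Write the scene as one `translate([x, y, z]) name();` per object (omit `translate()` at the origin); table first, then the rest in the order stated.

table();
translate([0, 783, 0]) house_frame();
translate([305, 66, 726]) stool();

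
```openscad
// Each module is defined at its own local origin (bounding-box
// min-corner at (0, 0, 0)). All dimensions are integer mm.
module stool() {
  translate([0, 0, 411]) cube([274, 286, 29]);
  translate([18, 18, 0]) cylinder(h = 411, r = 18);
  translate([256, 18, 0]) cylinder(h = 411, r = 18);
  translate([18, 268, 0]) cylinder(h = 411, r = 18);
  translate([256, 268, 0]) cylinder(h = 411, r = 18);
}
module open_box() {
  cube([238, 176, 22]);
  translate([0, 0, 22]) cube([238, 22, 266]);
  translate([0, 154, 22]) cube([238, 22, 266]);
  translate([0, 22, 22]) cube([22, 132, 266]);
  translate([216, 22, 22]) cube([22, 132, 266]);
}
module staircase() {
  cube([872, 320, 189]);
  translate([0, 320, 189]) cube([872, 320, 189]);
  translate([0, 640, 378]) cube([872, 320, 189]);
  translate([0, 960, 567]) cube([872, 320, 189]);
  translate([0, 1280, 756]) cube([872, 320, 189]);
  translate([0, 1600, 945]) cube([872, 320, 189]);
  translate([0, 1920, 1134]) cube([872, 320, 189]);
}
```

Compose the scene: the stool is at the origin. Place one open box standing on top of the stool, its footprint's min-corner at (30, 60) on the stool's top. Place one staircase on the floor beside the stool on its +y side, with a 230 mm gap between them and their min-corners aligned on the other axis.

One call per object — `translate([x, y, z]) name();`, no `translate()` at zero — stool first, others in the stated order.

stool();
translate([30, 60, 440]) open_box();
translate([0, 516, 0]) staircase();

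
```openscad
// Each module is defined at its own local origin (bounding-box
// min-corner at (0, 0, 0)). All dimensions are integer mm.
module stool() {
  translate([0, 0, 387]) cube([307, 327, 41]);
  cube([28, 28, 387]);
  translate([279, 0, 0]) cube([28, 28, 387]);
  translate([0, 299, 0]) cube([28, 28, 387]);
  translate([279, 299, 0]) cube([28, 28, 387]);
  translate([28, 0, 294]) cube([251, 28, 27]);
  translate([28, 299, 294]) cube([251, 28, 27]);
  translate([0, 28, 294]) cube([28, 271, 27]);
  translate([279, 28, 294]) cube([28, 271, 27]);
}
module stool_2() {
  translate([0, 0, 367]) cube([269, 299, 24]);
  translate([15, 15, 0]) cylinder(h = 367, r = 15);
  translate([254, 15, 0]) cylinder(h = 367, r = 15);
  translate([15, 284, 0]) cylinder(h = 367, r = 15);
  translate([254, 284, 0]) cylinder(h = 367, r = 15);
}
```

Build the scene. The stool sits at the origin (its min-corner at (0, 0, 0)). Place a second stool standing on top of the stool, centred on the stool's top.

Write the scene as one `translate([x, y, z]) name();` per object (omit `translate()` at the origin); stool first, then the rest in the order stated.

stool();
translate([19, 14, 428]) stool_2();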